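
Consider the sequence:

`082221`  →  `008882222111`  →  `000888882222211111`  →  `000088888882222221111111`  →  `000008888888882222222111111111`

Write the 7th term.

000000088888888888882222222221111111111111

The n-th term is n 0's then 2n-1 8's then n+2 2's then 2n-1 1's (n = 1, 2, …).
Setting n = 7 gives 7, 13, 9, 13 characters in each block.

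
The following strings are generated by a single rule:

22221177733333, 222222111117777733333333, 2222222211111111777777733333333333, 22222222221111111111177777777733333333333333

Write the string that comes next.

Reading off run lengths: 2 runs 4, 6, 8, 10; 1 runs 2, 5, 8, 11; 7 runs 3, 5, 7, 9; 3 runs 5, 8, 11, 14 — each is linear in n (n = 1, 2, …).
Setting n = 5 gives 12, 14, 11, 17 characters in each block.

222222222222111111111111117777777777733333333333333333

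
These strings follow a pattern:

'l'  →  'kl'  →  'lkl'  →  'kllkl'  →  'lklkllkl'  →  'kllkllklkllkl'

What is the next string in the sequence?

From term 3 onward, concatenate the second-to-last term with the last: l·kl = lkl, kl·lkl = kllkl, …
So term 7 is lklkllkl·kllkllklkllkl.

lklkllklkllkllklkllkl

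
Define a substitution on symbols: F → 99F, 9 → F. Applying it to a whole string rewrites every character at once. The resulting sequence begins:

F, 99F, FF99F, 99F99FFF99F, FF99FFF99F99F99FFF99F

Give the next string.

Rewriting the 21 symbols of FF99FFF99F99F99FFF99F one by one yields 99F 99F F F 99F 99F 99F F F 99F F F 99F F F 99F 99F 99F F F 99F; concatenated:

99F99FFF99F99F99FFF99FFF99FFF99F99F99FFF99F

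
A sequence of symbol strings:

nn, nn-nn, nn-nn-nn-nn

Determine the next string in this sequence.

Each string is two copies of the previous one joined by '-'.
Doubling nn-nn-nn-nn with '-' between the halves:

nn-nn-nn-nn-nn-nn-nn-nn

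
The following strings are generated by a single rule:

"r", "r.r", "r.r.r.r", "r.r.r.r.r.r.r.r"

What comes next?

Every step duplicates the string with '.' between the halves.
One more doubling of r.r.r.r.r.r.r.r gives the answer.

r.r.r.r.r.r.r.r.r.r.r.r.r.r.r.r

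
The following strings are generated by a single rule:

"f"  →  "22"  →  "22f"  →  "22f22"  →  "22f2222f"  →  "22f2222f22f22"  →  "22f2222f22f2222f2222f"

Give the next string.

22f2222f22f2222f2222f22f2222f22f22

This is a Fibonacci-style word recurrence s(k) = s(k−1)·s(k−2): e.g. 22·f = 22f.
The next term joins 22f2222f22f2222f2222f and 22f2222f22f22.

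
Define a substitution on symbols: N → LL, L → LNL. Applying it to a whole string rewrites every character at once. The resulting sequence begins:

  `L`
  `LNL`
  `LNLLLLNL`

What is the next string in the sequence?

Apply φ to LNLLLLNL symbol by symbol: L→LNL, N→LL, L→LNL, L→LNL, L→LNL, L→LNL, N→LL, L→LNL; joined: LNL LL LNL LNL LNL LNL LL LNL.

LNLLLLNLLNLLNLLNLLLLNL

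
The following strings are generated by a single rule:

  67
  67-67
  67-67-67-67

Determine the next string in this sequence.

s(k+1) = s(k)·-·s(k) — each term doubles the last with '-' between the halves.
Doubling 67-67-67-67 with '-' between the halves:

67-67-67-67-67-67-67-67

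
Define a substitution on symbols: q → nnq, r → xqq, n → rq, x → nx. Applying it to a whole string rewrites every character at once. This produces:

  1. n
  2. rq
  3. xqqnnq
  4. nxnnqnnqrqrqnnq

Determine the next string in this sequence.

rqnxrqrqnnqrqrqnnqxqqnnqxqqnnqrqrqnnq

Replace each of the 15 characters of nxnnqnnqrqrqnnq in place — rq nx rq rq nnq rq rq nnq xqq nnq xqq nnq rq rq nnq — and concatenate.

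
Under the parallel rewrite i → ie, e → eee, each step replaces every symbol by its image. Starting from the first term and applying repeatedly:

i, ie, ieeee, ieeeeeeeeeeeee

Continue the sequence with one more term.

ieeeeeeeeeeeeeeeeeeeeeeeeeeeeeeeeeeeeeeee

φ(ieeeeeeeeeeeee) expands symbol-by-symbol to ie eee eee eee eee eee eee eee eee eee eee eee eee eee; joining the 14 pieces gives the next term.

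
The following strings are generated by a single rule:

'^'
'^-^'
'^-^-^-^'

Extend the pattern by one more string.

Each string is two copies of the previous one joined by '-'.
Doubling ^-^-^-^ with '-' between the halves:

^-^-^-^-^-^-^-^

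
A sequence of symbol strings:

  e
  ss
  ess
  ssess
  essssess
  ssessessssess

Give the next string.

essssessssessessssess

This is a Fibonacci-style word recurrence s(k) = s(k−2)·s(k−1): e.g. e·ss = ess.
So term 7 is essssess·ssessessssess.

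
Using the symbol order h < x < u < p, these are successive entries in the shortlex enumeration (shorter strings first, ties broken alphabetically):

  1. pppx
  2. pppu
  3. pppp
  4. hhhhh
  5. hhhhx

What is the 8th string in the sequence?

hhhxh

Advancing 3 positions from hhhhx through hhhhx → hhhhu → hhhhp reaches term 8.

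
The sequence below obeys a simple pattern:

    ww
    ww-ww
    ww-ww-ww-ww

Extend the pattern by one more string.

s(k+1) = s(k)·-·s(k) — each term doubles the last with '-' between the halves.
Doubling ww-ww-ww-ww with '-' between the halves:

ww-ww-ww-ww-ww-ww-ww-ww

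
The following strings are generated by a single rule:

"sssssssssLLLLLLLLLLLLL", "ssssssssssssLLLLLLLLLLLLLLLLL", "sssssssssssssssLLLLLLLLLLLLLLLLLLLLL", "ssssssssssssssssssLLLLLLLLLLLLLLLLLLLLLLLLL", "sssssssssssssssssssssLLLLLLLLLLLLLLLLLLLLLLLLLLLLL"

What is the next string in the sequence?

Reading off run lengths: s runs 9, 12, 15, 18, 21; L runs 13, 17, 21, 25, 29 — each is linear in n, where the shown terms are n = 3, 4, 5, 6, 7.
At n = 8 the blocks have lengths 24, 33.

ssssssssssssssssssssssssLLLLLLLLLLLLLLLLLLLLLLLLLLLLLLLLL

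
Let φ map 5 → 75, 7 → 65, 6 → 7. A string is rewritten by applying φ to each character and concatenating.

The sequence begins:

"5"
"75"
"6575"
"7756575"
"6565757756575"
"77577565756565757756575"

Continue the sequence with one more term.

φ(77577565756565757756575) expands symbol-by-symbol to 65 65 75 65 65 75 7 75 65 75 7 75 7 75 65 75 65 65 75 7 75 65 75; joining the 23 pieces gives the next term.

656575656575775657577577565756565757756575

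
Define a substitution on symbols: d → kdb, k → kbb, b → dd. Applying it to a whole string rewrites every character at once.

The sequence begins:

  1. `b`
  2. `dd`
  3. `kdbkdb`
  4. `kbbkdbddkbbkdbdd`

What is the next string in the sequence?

kbbddddkbbkdbddkdbkdbkbbddddkbbkdbddkdbkdb

φ(kbbkdbddkbbkdbdd) expands symbol-by-symbol to kbb dd dd kbb kdb dd kdb kdb kbb dd dd kbb kdb dd kdb kdb; joining the 16 pieces gives the next term.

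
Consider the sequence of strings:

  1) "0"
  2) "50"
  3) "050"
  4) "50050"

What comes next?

05050050

Each term (from the third on) is the two preceding terms concatenated in order: term 3 = 0·50 = 050.
So term 5 is 050·50050.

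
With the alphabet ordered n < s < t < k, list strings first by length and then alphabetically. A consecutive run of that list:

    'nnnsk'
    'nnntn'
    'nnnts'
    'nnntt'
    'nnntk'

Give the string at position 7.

Stepping forward 2 times from nnntk: nnntk → nnnkn, then the target.

nnnks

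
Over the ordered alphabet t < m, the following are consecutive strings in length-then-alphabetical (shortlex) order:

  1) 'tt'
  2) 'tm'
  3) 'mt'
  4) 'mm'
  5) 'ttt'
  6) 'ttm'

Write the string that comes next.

tmt

Treat ttm as a base-2 numeral over the given alphabet and add one, carrying through any trailing m's.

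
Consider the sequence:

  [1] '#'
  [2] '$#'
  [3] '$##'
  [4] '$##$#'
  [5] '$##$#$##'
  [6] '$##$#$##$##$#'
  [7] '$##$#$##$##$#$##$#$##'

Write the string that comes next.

Each term (from the third on) is the previous term followed by the one before it: term 3 = $#·# = $##.
The next term joins $##$#$##$##$#$##$#$## and $##$#$##$##$#.

$##$#$##$##$#$##$#$##$##$#$##$##$#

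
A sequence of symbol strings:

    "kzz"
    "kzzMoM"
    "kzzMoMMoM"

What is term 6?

The strings grow by a fixed suffix MoM each time.
From kzzMoMMoM, 3 further steps: kzzMoMMoM → kzzMoMMoMMoM → kzzMoMMoMMoMMoM → (answer).

kzzMoMMoMMoMMoMMoM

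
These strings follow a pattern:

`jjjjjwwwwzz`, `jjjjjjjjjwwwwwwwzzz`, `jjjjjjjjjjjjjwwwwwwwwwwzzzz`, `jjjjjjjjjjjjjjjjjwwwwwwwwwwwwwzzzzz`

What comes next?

jjjjjjjjjjjjjjjjjjjjjwwwwwwwwwwwwwwwwzzzzzz

Each string has the form j^{4n+1} w^{3n+1} z^{n+1} (n = 1, 2, …).
For the next term, n = 5, so the run lengths are 21, 16, 6.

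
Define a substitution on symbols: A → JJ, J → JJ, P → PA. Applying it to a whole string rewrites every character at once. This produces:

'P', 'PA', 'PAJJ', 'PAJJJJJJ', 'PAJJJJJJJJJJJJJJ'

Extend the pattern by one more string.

φ(PAJJJJJJJJJJJJJJ) expands symbol-by-symbol to PA JJ JJ JJ JJ JJ JJ JJ JJ JJ JJ JJ JJ JJ JJ JJ; joining the 16 pieces gives the next term.

PAJJJJJJJJJJJJJJJJJJJJJJJJJJJJJJ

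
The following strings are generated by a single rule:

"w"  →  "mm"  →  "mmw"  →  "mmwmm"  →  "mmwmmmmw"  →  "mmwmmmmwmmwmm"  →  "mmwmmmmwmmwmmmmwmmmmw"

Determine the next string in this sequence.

mmwmmmmwmmwmmmmwmmmmwmmwmmmmwmmwmm

Each term (from the third on) is the previous term followed by the one before it: term 3 = mm·w = mmw.
Continuing: mmwmmmmwmmwmmmmwmmmmw · mmwmmmmwmmwmm gives term 8.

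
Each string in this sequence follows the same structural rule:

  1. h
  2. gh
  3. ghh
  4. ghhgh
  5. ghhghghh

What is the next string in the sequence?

ghhghghhghhgh

This is a Fibonacci-style word recurrence s(k) = s(k−1)·s(k−2): e.g. gh·h = ghh.
So term 6 is ghhghghh·ghhgh.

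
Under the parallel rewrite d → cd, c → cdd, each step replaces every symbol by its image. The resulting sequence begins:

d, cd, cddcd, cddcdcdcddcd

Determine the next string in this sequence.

cddcdcdcddcdcddcdcddcdcdcddcd

Expanding cddcdcdcddcd: c→cdd, d→cd, d→cd, c→cdd, d→cd, c→cdd, d→cd, c→cdd, d→cd, d→cd, c→cdd, d→cd. Concatenated: cdd cd cd cdd cd cdd cd cdd cd cd cdd cd.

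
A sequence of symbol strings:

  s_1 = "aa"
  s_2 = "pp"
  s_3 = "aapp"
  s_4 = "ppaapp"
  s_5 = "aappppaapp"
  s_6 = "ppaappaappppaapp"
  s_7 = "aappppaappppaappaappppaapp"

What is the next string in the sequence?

ppaappaappppaappaappppaappppaappaappppaapp

From term 3 onward, concatenate the second-to-last term with the last: aa·pp = aapp, pp·aapp = ppaapp, …
Continuing: ppaappaappppaapp · aappppaappppaappaappppaapp gives term 8.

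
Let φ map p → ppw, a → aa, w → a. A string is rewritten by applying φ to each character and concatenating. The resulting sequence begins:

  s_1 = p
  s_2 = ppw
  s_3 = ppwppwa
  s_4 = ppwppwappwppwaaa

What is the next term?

Replace each of the 16 characters of ppwppwappwppwaaa in place — ppw ppw a ppw ppw a aa ppw ppw a ppw ppw a aa aa aa — and concatenate.

ppwppwappwppwaaappwppwappwppwaaaaaaa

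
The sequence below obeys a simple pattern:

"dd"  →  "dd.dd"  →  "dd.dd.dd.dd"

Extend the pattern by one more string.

s(k+1) = s(k)·.·s(k) — each term doubles the last with '.' between the halves.
Doubling dd.dd.dd.dd with '.' between the halves:

dd.dd.dd.dd.dd.dd.dd.dd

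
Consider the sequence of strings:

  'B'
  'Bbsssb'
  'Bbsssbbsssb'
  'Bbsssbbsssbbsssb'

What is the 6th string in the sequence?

Bbsssbbsssbbsssbbsssbbsssb

Every step adds bsssb to the end: s(k+1) = s(k)·bsssb.
From Bbsssbbsssbbsssb, 2 further steps: Bbsssbbsssbbsssb → Bbsssbbsssbbsssbbsssb → (answer).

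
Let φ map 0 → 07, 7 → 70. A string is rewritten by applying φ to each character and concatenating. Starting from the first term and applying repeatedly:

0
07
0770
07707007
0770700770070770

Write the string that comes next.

φ(0770700770070770) expands symbol-by-symbol to 07 70 70 07 70 07 07 70 70 07 07 70 07 70 70 07; joining the 16 pieces gives the next term.

07707007700707707007077007707007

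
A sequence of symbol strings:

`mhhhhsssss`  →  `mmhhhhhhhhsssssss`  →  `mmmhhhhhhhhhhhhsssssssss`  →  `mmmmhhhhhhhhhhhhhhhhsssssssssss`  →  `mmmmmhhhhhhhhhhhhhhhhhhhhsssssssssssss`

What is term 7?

The n-th term is n m's then 4n h's then 2n+3 s's (n = 1, 2, …).
At n = 7 the blocks have lengths 7, 28, 17.

mmmmmmmhhhhhhhhhhhhhhhhhhhhhhhhhhhhsssssssssssssssss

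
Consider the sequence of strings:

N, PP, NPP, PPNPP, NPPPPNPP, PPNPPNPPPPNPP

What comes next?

Each term (from the third on) is the two preceding terms concatenated in order: term 3 = N·PP = NPP.
The next term joins NPPPPNPP and PPNPPNPPPPNPP.

NPPPPNPPPPNPPNPPPPNPP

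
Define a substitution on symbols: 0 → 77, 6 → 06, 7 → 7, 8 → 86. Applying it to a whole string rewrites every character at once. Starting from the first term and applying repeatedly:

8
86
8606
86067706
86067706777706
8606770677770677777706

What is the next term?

Applying the rule to each of the 22 symbols of 8606770677770677777706 gives the pieces 86 06 77 06 7 7 77 06 7 7 7 7 77 06 7 7 7 7 7 7 77 06, which concatenate to the answer.

86067706777706777777067777777706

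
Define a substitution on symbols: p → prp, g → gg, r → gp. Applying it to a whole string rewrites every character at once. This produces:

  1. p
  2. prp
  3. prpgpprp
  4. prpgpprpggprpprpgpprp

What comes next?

Rewriting the 21 symbols of prpgpprpggprpprpgpprp one by one yields prp gp prp gg prp prp gp prp gg gg prp gp prp prp gp prp gg prp prp gp prp; concatenated:

prpgpprpggprpprpgpprpggggprpgpprpprpgpprpggprpprpgpprp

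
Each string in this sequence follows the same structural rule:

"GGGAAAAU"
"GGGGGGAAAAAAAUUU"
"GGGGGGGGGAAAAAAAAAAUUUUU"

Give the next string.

The n-th term is 3n G's then 3n+1 A's then 2n-1 U's (n = 1, 2, …).
Setting n = 4 gives 12, 13, 7 characters in each block.

GGGGGGGGGGGGAAAAAAAAAAAAAUUUUUUU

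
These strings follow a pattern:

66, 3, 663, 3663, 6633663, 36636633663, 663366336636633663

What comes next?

36636633663663366336636633663

Each term (from the third on) is the two preceding terms concatenated in order: term 3 = 66·3 = 663.
The next term joins 36636633663 and 663366336636633663.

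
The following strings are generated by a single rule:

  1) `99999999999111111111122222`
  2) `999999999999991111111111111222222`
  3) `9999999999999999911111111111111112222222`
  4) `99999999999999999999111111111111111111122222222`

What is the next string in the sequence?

Term n consists of 3n+2 9's, followed by 3n+1 1's, followed by n+2 2's, where the shown terms are n = 3, 4, 5, 6.
Setting n = 7 gives 23, 22, 9 characters in each block.

999999999999999999999991111111111111111111111222222222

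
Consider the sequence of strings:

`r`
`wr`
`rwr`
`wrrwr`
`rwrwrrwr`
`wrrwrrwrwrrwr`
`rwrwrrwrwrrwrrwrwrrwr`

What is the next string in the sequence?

Each term (from the third on) is the two preceding terms concatenated in order: term 3 = r·wr = rwr.
So term 8 is wrrwrrwrwrrwr·rwrwrrwrwrrwrrwrwrrwr.

wrrwrrwrwrrwrrwrwrrwrwrrwrrwrwrrwr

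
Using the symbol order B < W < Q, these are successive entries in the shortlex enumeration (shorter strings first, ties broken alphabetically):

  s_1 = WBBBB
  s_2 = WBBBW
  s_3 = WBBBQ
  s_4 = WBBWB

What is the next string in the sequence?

WBBWW

Treat WBBWB as a base-3 numeral over the given alphabet and add one, carrying through any trailing Q's.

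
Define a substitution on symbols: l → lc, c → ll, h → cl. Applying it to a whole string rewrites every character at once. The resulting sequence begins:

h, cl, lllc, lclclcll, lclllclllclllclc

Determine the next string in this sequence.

φ(lclllclllclllclc) expands symbol-by-symbol to lc ll lc lc lc ll lc lc lc ll lc lc lc ll lc ll; joining the 16 pieces gives the next term.

lclllclclclllclclclllclclclllcll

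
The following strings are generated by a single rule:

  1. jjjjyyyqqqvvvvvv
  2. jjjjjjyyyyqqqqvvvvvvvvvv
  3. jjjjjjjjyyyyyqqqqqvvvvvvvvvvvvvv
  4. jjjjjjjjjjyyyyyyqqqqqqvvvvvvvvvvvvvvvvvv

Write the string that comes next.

Each string has the form j^{2n+2} y^{n+2} q^{n+2} v^{4n+2} (n = 1, 2, …).
For the next term, n = 5, so the run lengths are 12, 7, 7, 22.

jjjjjjjjjjjjyyyyyyyqqqqqqqvvvvvvvvvvvvvvvvvvvvvv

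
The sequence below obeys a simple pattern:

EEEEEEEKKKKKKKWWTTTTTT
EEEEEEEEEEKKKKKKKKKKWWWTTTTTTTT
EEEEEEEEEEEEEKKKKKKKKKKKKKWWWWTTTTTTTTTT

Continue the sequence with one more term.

EEEEEEEEEEEEEEEEKKKKKKKKKKKKKKKKWWWWWTTTTTTTTTTTT

The n-th term is 3n+1 E's then 3n+1 K's then n W's then 2n+2 T's, where the shown terms are n = 2, 3, 4.
At n = 5 the blocks have lengths 16, 16, 5, 12.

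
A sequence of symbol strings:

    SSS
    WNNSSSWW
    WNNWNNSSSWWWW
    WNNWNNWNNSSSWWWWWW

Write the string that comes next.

Each term wraps the previous one in WNN on the left and WW on the right.
Applying this once more to WNNWNNWNNSSSWWWWWW:

WNNWNNWNNWNNSSSWWWWWWWW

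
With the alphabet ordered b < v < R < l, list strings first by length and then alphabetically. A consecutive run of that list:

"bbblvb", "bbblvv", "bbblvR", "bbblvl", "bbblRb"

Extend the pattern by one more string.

The successor of bbblRb increments the rightmost position that isn't already l and resets every position after it to b.

bbblRv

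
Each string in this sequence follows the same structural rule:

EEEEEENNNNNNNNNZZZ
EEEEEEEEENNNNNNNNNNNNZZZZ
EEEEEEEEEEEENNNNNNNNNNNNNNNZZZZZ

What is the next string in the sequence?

EEEEEEEEEEEEEEENNNNNNNNNNNNNNNNNNZZZZZZ

Term n consists of 3n E's, followed by 3n+3 N's, followed by n+1 Z's, where the shown terms are n = 2, 3, 4.
For the next term, n = 5, so the run lengths are 15, 18, 6.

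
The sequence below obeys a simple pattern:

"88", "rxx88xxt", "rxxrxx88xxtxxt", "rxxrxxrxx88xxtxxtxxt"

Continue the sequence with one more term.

rxxrxxrxxrxx88xxtxxtxxtxxt

s(k+1) = rxx·s(k)·xxt, so each term gains rxx as a prefix and xxt as a suffix.
One more step from rxxrxxrxx88xxtxxtxxt gives the answer.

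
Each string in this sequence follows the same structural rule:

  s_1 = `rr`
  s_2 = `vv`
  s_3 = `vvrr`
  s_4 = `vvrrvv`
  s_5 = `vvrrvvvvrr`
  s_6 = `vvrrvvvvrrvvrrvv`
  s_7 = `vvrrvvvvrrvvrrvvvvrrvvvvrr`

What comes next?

vvrrvvvvrrvvrrvvvvrrvvvvrrvvrrvvvvrrvvrrvv

Each term (from the third on) is the previous term followed by the one before it: term 3 = vv·rr = vvrr.
The next term joins vvrrvvvvrrvvrrvvvvrrvvvvrr and vvrrvvvvrrvvrrvv.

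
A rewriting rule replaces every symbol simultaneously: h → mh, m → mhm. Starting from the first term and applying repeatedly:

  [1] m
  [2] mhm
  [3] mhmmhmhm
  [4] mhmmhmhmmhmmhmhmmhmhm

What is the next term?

mhmmhmhmmhmmhmhmmhmhmmhmmhmhmmhmmhmhmmhmhmmhmmhmhmmhmhm

Replace each of the 21 characters of mhmmhmhmmhmmhmhmmhmhm in place — mhm mh mhm mhm mh mhm mh mhm mhm mh mhm mhm mh mhm mh mhm mhm mh mhm mh mhm — and concatenate.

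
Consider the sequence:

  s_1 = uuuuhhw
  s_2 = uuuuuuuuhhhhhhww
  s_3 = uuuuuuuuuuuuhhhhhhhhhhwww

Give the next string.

The n-th term is 4n u's then 4n-2 h's then n w's (n = 1, 2, …).
At n = 4 the blocks have lengths 16, 14, 4.

uuuuuuuuuuuuuuuuhhhhhhhhhhhhhhwwww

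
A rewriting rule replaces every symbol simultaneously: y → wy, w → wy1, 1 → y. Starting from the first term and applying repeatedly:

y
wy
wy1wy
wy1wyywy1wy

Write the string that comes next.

wy1wyywy1wywywy1wyywy1wy

Apply φ to wy1wyywy1wy symbol by symbol: w→wy1, y→wy, 1→y, w→wy1, y→wy, y→wy, w→wy1, y→wy, 1→y, w→wy1, y→wy; joined: wy1 wy y wy1 wy wy wy1 wy y wy1 wy.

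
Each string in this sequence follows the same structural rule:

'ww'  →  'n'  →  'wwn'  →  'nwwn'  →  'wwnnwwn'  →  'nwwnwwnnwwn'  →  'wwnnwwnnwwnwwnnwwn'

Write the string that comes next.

This is a Fibonacci-style word recurrence s(k) = s(k−2)·s(k−1): e.g. ww·n = wwn.
Continuing: nwwnwwnnwwn · wwnnwwnnwwnwwnnwwn gives term 8.

nwwnwwnnwwnwwnnwwnnwwnwwnnwwn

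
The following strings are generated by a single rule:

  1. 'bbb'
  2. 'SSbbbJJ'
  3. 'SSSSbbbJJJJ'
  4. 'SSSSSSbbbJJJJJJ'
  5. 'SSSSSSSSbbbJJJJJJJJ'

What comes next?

Each term wraps the previous one in SS on the left and JJ on the right.
One more step from SSSSSSSSbbbJJJJJJJJ gives the answer.

SSSSSSSSSSbbbJJJJJJJJJJ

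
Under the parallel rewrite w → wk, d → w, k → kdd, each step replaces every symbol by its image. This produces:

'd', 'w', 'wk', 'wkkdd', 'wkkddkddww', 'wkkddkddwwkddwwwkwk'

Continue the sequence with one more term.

wkkddkddwwkddwwwkwkkddwwwkwkwkkddwkkdd

Replace each of the 19 characters of wkkddkddwwkddwwwkwk in place — wk kdd kdd w w kdd w w wk wk kdd w w wk wk wk kdd wk kdd — and concatenate.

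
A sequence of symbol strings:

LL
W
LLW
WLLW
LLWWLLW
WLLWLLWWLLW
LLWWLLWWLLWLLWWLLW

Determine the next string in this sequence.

WLLWLLWWLLWLLWWLLWWLLWLLWWLLW

Each term (from the third on) is the two preceding terms concatenated in order: term 3 = LL·W = LLW.
So term 8 is WLLWLLWWLLW·LLWWLLWWLLWLLWWLLW.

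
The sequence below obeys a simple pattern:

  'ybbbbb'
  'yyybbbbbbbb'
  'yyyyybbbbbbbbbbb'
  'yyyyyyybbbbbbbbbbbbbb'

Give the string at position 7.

Reading off run lengths: y runs 1, 3, 5, 7; b runs 5, 8, 11, 14 — each is linear in n (n = 1, 2, …).
For term 7, n = 7, so the run lengths are 13, 23.

yyyyyyyyyyyyybbbbbbbbbbbbbbbbbbbbbbb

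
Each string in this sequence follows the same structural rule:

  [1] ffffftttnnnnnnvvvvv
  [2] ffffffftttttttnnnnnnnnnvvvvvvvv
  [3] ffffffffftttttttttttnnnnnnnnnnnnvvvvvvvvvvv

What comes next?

ffffffffffftttttttttttttttnnnnnnnnnnnnnnnvvvvvvvvvvvvvv

Each string has the form f^{2n+3} t^{4n-1} n^{3n+3} v^{3n+2} (n = 1, 2, …).
At n = 4 the blocks have lengths 11, 15, 15, 14.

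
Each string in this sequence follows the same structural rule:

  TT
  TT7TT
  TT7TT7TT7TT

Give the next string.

s(k+1) = s(k)·7·s(k) — each term doubles the last with '7' between the halves.
One more doubling of TT7TT7TT7TT gives the answer.

TT7TT7TT7TT7TT7TT7TT7TT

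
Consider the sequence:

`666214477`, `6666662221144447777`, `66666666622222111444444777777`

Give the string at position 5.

Term n consists of 3n 6's, followed by 2n-1 2's, followed by n 1's, followed by 2n 4's, followed by 2n 7's (n = 1, 2, …).
At n = 5 the blocks have lengths 15, 9, 5, 10, 10.

6666666666666662222222221111144444444447777777777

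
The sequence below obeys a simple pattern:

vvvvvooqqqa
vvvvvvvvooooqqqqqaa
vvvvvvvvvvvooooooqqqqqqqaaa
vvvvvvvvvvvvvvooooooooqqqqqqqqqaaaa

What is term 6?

vvvvvvvvvvvvvvvvvvvvooooooooooooqqqqqqqqqqqqqaaaaaa

Reading off run lengths: v runs 5, 8, 11, 14; o runs 2, 4, 6, 8; q runs 3, 5, 7, 9; a runs 1, 2, 3, 4 — each is linear in n (n = 1, 2, …).
Setting n = 6 gives 20, 12, 13, 6 characters in each block.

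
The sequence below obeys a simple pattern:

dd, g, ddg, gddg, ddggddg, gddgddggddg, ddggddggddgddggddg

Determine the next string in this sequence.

This is a Fibonacci-style word recurrence s(k) = s(k−2)·s(k−1): e.g. dd·g = ddg.
Continuing: gddgddggddg · ddggddggddgddggddg gives term 8.

gddgddggddgddggddggddgddggddg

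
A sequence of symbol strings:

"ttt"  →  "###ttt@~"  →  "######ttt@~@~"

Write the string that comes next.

#########ttt@~@~@~

Every step adds ### to the front and @~ to the end of the previous string.
So the next term is ###·######ttt@~@~·@~.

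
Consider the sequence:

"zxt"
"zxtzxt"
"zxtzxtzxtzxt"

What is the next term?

Every step duplicates the string.
One more doubling of zxtzxtzxtzxt gives the answer.

zxtzxtzxtzxtzxtzxtzxtzxt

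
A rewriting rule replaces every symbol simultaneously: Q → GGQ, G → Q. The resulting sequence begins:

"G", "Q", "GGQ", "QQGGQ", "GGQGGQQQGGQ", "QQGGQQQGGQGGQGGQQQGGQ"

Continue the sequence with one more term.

GGQGGQQQGGQGGQGGQQQGGQQQGGQQQGGQGGQGGQQQGGQ

φ(QQGGQQQGGQGGQGGQQQGGQ) expands symbol-by-symbol to GGQ GGQ Q Q GGQ GGQ GGQ Q Q GGQ Q Q GGQ Q Q GGQ GGQ GGQ Q Q GGQ; joining the 21 pieces gives the next term.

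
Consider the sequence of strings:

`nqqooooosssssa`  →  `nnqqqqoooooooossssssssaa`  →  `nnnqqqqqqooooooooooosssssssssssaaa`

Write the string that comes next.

nnnnqqqqqqqqoooooooooooooossssssssssssssaaaa

Term n consists of n n's, followed by 2n q's, followed by 3n+2 o's, followed by 3n+2 s's, followed by n a's (n = 1, 2, …).
At n = 4 the blocks have lengths 4, 8, 14, 14, 4.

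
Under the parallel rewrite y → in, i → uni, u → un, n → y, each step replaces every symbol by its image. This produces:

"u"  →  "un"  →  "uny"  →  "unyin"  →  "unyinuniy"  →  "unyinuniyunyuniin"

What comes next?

unyinuniyunyuniinunyinunyuniuniy

Replace each of the 17 characters of unyinuniyunyuniin in place — un y in uni y un y uni in un y in un y uni uni y — and concatenate.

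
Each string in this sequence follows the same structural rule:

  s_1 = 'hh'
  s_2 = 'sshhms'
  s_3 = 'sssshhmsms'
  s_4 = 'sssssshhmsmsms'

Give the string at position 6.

Each term wraps the previous one in ss on the left and ms on the right.
From sssssshhmsmsms, 2 further steps: sssssshhmsmsms → sssssssshhmsmsmsms → (answer).

sssssssssshhmsmsmsmsms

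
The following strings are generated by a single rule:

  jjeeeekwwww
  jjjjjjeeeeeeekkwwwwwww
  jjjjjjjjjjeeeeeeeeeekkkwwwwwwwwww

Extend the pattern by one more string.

Reading off run lengths: j runs 2, 6, 10; e runs 4, 7, 10; k runs 1, 2, 3; w runs 4, 7, 10 — each is linear in n (n = 1, 2, …).
For the next term, n = 4, so the run lengths are 14, 13, 4, 13.

jjjjjjjjjjjjjjeeeeeeeeeeeeekkkkwwwwwwwwwwwww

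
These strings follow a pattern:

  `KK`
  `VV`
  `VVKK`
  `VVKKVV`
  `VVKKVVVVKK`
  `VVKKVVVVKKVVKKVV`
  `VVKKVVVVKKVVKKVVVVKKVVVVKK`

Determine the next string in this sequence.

VVKKVVVVKKVVKKVVVVKKVVVVKKVVKKVVVVKKVVKKVV

From term 3 onward, concatenate the last term with the second-to-last: VV·KK = VVKK, VVKK·VV = VVKKVV, …
So term 8 is VVKKVVVVKKVVKKVVVVKKVVVVKK·VVKKVVVVKKVVKKVV.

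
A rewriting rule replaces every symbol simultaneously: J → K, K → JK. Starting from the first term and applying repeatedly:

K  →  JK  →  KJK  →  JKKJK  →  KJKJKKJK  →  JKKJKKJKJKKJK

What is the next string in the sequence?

KJKJKKJKJKKJKKJKJKKJK

φ(JKKJKKJKJKKJK) expands symbol-by-symbol to K JK JK K JK JK K JK K JK JK K JK; joining the 13 pieces gives the next term.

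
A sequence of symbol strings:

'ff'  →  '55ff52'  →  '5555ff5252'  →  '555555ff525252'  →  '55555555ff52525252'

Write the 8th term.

55555555555555ff52525252525252

s(k+1) = 55·s(k)·52, so each term gains 55 as a prefix and 52 as a suffix.
From 55555555ff52525252, 3 further steps: 55555555ff52525252 → 5555555555ff5252525252 → 555555555555ff525252525252 → (answer).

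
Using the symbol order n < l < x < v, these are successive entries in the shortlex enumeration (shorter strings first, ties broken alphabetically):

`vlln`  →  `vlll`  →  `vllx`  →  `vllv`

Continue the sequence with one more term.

Find the rightmost character of vllv below v, bump it to the next letter, and reset everything to its right to n.

vlxn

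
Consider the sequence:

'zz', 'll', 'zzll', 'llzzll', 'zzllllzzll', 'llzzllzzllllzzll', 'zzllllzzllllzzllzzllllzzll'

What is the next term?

This is a Fibonacci-style word recurrence s(k) = s(k−2)·s(k−1): e.g. zz·ll = zzll.
So term 8 is llzzllzzllllzzll·zzllllzzllllzzllzzllllzzll.

llzzllzzllllzzllzzllllzzllllzzllzzllllzzll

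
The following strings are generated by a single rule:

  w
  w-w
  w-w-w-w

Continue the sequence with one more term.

w-w-w-w-w-w-w-w

Every step duplicates the string with '-' between the halves.
One more doubling of w-w-w-w gives the answer.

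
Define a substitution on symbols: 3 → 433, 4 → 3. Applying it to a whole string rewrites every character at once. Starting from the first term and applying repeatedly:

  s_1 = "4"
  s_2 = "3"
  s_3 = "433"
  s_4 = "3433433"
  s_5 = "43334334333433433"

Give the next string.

Replace each of the 17 characters of 43334334333433433 in place — 3 433 433 433 3 433 433 3 433 433 433 3 433 433 3 433 433 — and concatenate.

34334334333433433343343343334334333433433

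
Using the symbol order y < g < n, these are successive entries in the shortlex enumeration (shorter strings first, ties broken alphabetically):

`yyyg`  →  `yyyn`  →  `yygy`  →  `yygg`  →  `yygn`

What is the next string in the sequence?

yyny

Treat yygn as a base-3 numeral over the given alphabet and add one, carrying through any trailing n's.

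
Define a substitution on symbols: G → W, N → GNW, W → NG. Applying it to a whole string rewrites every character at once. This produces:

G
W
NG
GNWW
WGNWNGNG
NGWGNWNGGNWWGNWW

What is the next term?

GNWWNGWGNWNGGNWWWGNWNGNGWGNWNGNG

Replace each of the 16 characters of NGWGNWNGGNWWGNWW in place — GNW W NG W GNW NG GNW W W GNW NG NG W GNW NG NG — and concatenate.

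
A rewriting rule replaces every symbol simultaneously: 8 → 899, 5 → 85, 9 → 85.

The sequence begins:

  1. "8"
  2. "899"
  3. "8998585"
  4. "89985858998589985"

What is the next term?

89985858998589985899858589985899858589985

φ(89985858998589985) expands symbol-by-symbol to 899 85 85 899 85 899 85 899 85 85 899 85 899 85 85 899 85; joining the 17 pieces gives the next term.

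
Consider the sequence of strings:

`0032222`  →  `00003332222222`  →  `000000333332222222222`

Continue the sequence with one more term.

0000000033333332222222222222

The n-th term is 2n 0's then 2n-1 3's then 3n+1 2's (n = 1, 2, …).
At n = 4 the blocks have lengths 8, 7, 13.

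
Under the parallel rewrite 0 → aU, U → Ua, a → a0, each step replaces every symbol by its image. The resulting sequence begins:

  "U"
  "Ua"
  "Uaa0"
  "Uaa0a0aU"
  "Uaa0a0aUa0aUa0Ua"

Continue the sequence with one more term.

Uaa0a0aUa0aUa0Uaa0aUa0Uaa0aUUaa0

Replace each of the 16 characters of Uaa0a0aUa0aUa0Ua in place — Ua a0 a0 aU a0 aU a0 Ua a0 aU a0 Ua a0 aU Ua a0 — and concatenate.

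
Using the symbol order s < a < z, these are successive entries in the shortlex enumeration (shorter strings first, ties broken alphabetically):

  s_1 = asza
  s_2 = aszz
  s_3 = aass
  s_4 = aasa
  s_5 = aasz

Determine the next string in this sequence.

aaas

The successor of aasz increments the rightmost position that isn't already z and resets every position after it to s.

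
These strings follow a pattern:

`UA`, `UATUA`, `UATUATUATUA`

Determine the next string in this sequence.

Every step duplicates the string with 'T' between the halves.
Doubling UATUATUATUA with 'T' between the halves:

UATUATUATUATUATUATUATUA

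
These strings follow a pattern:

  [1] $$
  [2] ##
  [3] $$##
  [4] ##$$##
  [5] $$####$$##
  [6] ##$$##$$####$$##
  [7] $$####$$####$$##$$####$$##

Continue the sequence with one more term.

This is a Fibonacci-style word recurrence s(k) = s(k−2)·s(k−1): e.g. $$·## = $$##.
The next term joins ##$$##$$####$$## and $$####$$####$$##$$####$$##.

##$$##$$####$$##$$####$$####$$##$$####$$##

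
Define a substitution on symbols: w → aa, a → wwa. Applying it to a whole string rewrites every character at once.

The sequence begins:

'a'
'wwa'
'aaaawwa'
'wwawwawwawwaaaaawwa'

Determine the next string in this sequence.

φ(wwawwawwawwaaaaawwa) expands symbol-by-symbol to aa aa wwa aa aa wwa aa aa wwa aa aa wwa wwa wwa wwa wwa aa aa wwa; joining the 19 pieces gives the next term.

aaaawwaaaaawwaaaaawwaaaaawwawwawwawwawwaaaaawwa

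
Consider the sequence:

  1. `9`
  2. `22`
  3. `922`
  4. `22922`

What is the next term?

92222922

This is a Fibonacci-style word recurrence s(k) = s(k−2)·s(k−1): e.g. 9·22 = 922.
The next term joins 922 and 22922.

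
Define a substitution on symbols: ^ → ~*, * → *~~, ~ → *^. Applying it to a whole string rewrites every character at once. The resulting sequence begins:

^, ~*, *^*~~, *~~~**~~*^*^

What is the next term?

Expanding *~~~**~~*^*^: *→*~~, ~→*^, ~→*^, ~→*^, *→*~~, *→*~~, ~→*^, ~→*^, *→*~~, ^→~*, *→*~~, ^→~*. Concatenated: *~~ *^ *^ *^ *~~ *~~ *^ *^ *~~ ~* *~~ ~*.

*~~*^*^*^*~~*~~*^*^*~~~**~~~*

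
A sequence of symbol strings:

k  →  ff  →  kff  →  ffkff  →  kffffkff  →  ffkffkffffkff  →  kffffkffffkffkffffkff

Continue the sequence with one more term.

ffkffkffffkffkffffkffffkffkffffkff

Each term (from the third on) is the two preceding terms concatenated in order: term 3 = k·ff = kff.
Continuing: ffkffkffffkff · kffffkffffkffkffffkff gives term 8.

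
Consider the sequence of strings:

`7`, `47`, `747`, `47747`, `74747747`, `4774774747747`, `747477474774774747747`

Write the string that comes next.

4774774747747747477474774774747747

Each term (from the third on) is the two preceding terms concatenated in order: term 3 = 7·47 = 747.
So term 8 is 4774774747747·747477474774774747747.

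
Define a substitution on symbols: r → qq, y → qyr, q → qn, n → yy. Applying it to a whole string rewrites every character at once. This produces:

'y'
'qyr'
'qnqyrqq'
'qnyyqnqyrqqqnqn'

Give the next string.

Rewriting the 15 symbols of qnyyqnqyrqqqnqn one by one yields qn yy qyr qyr qn yy qn qyr qq qn qn qn yy qn yy; concatenated:

qnyyqyrqyrqnyyqnqyrqqqnqnqnyyqnyy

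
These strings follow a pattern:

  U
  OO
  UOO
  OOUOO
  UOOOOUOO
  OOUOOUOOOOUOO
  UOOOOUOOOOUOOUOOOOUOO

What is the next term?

OOUOOUOOOOUOOUOOOOUOOOOUOOUOOOOUOO

From term 3 onward, concatenate the second-to-last term with the last: U·OO = UOO, OO·UOO = OOUOO, …
The next term joins OOUOOUOOOOUOO and UOOOOUOOOOUOOUOOOOUOO.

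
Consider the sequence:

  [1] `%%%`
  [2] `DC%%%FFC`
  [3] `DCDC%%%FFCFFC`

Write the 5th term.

Each term wraps the previous one in DC on the left and FFC on the right.
From DCDC%%%FFCFFC, 2 further steps: DCDC%%%FFCFFC → DCDCDC%%%FFCFFCFFC → (answer).

DCDCDCDC%%%FFCFFCFFCFFC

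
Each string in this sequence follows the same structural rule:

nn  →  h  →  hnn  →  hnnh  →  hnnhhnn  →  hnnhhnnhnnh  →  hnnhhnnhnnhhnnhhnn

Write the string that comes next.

hnnhhnnhnnhhnnhhnnhnnhhnnhnnh

This is a Fibonacci-style word recurrence s(k) = s(k−1)·s(k−2): e.g. h·nn = hnn.
Continuing: hnnhhnnhnnhhnnhhnn · hnnhhnnhnnh gives term 8.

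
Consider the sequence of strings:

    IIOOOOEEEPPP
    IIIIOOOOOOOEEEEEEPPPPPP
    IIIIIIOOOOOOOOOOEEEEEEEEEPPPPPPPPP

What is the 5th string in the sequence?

IIIIIIIIIIOOOOOOOOOOOOOOOOEEEEEEEEEEEEEEEPPPPPPPPPPPPPPP

Each string has the form I^{2n} O^{3n+1} E^{3n} P^{3n} (n = 1, 2, …).
For term 5, n = 5, so the run lengths are 10, 16, 15, 15.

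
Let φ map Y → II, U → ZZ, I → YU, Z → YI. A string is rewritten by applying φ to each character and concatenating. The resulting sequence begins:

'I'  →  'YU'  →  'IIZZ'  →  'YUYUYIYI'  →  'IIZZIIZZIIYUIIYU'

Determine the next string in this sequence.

YUYUYIYIYUYUYIYIYUYUIIZZYUYUIIZZ

Applying the rule to each of the 16 symbols of IIZZIIZZIIYUIIYU gives the pieces YU YU YI YI YU YU YI YI YU YU II ZZ YU YU II ZZ, which concatenate to the answer.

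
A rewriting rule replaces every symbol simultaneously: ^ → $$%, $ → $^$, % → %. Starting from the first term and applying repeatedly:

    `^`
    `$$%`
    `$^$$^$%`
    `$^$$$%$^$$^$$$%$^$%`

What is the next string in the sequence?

Replace each of the 19 characters of $^$$$%$^$$^$$$%$^$% in place — $^$ $$% $^$ $^$ $^$ % $^$ $$% $^$ $^$ $$% $^$ $^$ $^$ % $^$ $$% $^$ % — and concatenate.

$^$$$%$^$$^$$^$%$^$$$%$^$$^$$$%$^$$^$$^$%$^$$$%$^$%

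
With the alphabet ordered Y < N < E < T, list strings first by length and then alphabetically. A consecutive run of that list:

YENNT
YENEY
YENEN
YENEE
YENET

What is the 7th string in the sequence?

Continuing the enumeration 2 steps past YENET: YENET → YENTY → (answer).

YENTN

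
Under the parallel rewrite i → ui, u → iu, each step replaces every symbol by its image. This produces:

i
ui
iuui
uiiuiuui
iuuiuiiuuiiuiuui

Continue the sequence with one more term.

uiiuiuuiiuuiuiiuiuuiuiiuuiiuiuui

Replace each of the 16 characters of iuuiuiiuuiiuiuui in place — ui iu iu ui iu ui ui iu iu ui ui iu ui iu iu ui — and concatenate.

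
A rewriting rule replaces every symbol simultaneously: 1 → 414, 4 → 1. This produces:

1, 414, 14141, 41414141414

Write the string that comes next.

Apply φ to 41414141414 symbol by symbol: 4→1, 1→414, 4→1, 1→414, 4→1, 1→414, 4→1, 1→414, 4→1, 1→414, 4→1; joined: 1 414 1 414 1 414 1 414 1 414 1.

141414141414141414141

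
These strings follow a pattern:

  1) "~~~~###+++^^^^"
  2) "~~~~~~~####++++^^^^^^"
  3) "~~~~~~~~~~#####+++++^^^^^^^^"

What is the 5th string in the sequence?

~~~~~~~~~~~~~~~~#######+++++++^^^^^^^^^^^^

The n-th term is 3n-2 ~'s then n+1 #'s then n+1 +'s then 2n ^'s, where the shown terms are n = 2, 3, 4.
At n = 6 the blocks have lengths 16, 7, 7, 12.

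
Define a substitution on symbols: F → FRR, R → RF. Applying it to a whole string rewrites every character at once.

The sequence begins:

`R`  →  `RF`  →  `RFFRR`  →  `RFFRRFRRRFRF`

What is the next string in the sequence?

RFFRRFRRRFRFFRRRFRFRFFRRRFFRR

Apply φ to RFFRRFRRRFRF symbol by symbol: R→RF, F→FRR, F→FRR, R→RF, R→RF, F→FRR, R→RF, R→RF, R→RF, F→FRR, R→RF, F→FRR; joined: RF FRR FRR RF RF FRR RF RF RF FRR RF FRR.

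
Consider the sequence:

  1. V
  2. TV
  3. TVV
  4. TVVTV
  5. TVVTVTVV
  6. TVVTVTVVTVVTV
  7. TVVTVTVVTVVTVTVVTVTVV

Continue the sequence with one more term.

Each term (from the third on) is the previous term followed by the one before it: term 3 = TV·V = TVV.
Continuing: TVVTVTVVTVVTVTVVTVTVV · TVVTVTVVTVVTV gives term 8.

TVVTVTVVTVVTVTVVTVTVVTVVTVTVVTVVTV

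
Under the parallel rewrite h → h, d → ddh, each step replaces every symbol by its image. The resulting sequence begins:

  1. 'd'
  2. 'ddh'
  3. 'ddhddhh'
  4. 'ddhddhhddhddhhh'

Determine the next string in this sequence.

Rewriting the 15 symbols of ddhddhhddhddhhh one by one yields ddh ddh h ddh ddh h h ddh ddh h ddh ddh h h h; concatenated:

ddhddhhddhddhhhddhddhhddhddhhhh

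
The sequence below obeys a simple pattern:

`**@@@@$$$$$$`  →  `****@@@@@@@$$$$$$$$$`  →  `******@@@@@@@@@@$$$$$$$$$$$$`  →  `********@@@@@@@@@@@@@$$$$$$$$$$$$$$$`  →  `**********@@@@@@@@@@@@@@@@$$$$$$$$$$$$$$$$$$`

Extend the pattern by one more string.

Each string has the form *^{2n-2} @^{3n-2} $^{3n}, where the shown terms are n = 2, 3, 4, 5, 6.
At n = 7 the blocks have lengths 12, 19, 21.

************@@@@@@@@@@@@@@@@@@@$$$$$$$$$$$$$$$$$$$$$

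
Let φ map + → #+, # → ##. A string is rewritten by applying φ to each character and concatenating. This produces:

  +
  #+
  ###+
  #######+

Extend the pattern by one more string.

Expanding #######+: #→##, #→##, #→##, #→##, #→##, #→##, #→##, +→#+. Concatenated: ## ## ## ## ## ## ## #+.

###############+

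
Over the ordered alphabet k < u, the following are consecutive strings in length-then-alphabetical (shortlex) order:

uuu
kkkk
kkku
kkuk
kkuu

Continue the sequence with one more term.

kukk

Treat kkuu as a base-2 numeral over the given alphabet and add one, carrying through any trailing u's.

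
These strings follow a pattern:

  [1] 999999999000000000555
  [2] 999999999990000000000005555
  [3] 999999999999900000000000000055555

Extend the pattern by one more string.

999999999999999000000000000000000555555

Term n consists of 2n+3 9's, followed by 3n 0's, followed by n 5's, where the shown terms are n = 3, 4, 5.
At n = 6 the blocks have lengths 15, 18, 6.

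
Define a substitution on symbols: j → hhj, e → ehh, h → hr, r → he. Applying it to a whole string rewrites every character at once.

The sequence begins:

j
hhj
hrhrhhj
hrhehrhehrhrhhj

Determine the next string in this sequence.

Applying the rule to each of the 15 symbols of hrhehrhehrhrhhj gives the pieces hr he hr ehh hr he hr ehh hr he hr he hr hr hhj, which concatenate to the answer.

hrhehrehhhrhehrehhhrhehrhehrhrhhj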